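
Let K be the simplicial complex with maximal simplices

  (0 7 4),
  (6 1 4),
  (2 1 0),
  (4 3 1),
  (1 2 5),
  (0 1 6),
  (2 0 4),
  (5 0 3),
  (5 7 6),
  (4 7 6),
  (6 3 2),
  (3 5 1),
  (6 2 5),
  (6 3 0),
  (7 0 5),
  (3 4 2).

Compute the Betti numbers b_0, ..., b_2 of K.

b_0 = 1, b_1 = 2, b_2 = 1.

Take the total order 0 < 1 < 2 < 3 < 4 < 5 < 6 < 7 on the vertex set. Then K (dimension 2) consists of the simplices:

  0-simplices (8): [0], [1], [2], [3], [4], [5], [6], [7]
  1-simplices (24): (24 of them)
  2-simplices (16): [0,1,2], [0,1,6], [0,2,4], [0,3,5], [0,3,6], [0,4,7], [0,5,7], [1,2,5], [1,3,4], [1,3,5], [1,4,6], [2,3,4], [2,3,6], [2,5,6], [4,6,7], [5,6,7]

so the chain groups are C_0 ≅ Z^8, C_1 ≅ Z^24, C_2 ≅ Z^16.

∂_1: C_1 → C_0 is given by ∂[p,q] = [q] − [p].
This gives a 8×24 integer matrix of rank 7; reducing to Smith normal form yields diagonal entries (1,1,1,1,1,1,1).

∂_2: C_2 → C_1 acts by ∂[p,q,r] = [q,r] − [p,r] + [p,q]. For instance
  ∂[2,5,6] = [5,6] − [2,6] + [2,5],
  ∂[2,3,4] = [3,4] − [2,4] + [2,3].
As a 24×16 matrix over Z this has rank 15, with invariant factors (1,1,1,1,1,1,1,1,1,1,1,1,1,1,1).

Now H_k = ker ∂_k / im ∂_{k+1}, so:

  H_0: rank C_0 − rank ∂_1 = 8 − 7 = 1, and the invariant factors of ∂_1 are all 1, so H_0 ≅ Z.
  H_1: rank ker ∂_1 − rank ∂_2 = (24 − 7) − 15 = 2, and the invariant factors of ∂_2 are all 1, so H_1 ≅ Z^2.
  H_2: rank ker ∂_2 − rank ∂_3 = (16 − 15) − 0 = 1, and there is no ∂_3, so H_2 ≅ Z.

As a check, the Euler characteristic is 8 − 24 + 16 = 0, which agrees with 1 − 2 + 1 = 0.

Hence the Betti numbers are b_0 = 1, b_1 = 2, b_2 = 1.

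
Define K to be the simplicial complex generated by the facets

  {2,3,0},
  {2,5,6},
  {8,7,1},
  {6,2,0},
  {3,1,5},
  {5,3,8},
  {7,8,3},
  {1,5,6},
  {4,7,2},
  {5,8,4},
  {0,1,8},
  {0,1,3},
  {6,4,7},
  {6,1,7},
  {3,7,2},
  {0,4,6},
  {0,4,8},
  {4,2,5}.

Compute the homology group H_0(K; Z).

We work with the vertex ordering 0 < 1 < 2 < 3 < 4 < 5 < 6 < 7 < 8. The simplices of K, each written with vertices in increasing order, are:

  0-simplices (9): [0], [1], [2], [3], [4], [5], [6], [7], [8]
  1-simplices (27): (27 of them)
  2-simplices (18): [0,1,3], [0,1,8], [0,2,3], [0,2,6], [0,4,6], [0,4,8], [1,3,5], [1,5,6], [1,6,7], [1,7,8], [2,3,7], [2,4,5], [2,4,7], [2,5,6], [3,5,8], [3,7,8], [4,5,8], [4,6,7]

Hence C_0 ≅ Z^9, C_1 ≅ Z^27, C_2 ≅ Z^18.

The boundary map ∂_1: C_1 → C_0 sends each edge [p,q] (with p < q) to q − p.
This gives a 9×27 integer matrix of rank 8; reducing to Smith normal form yields diagonal entries (1,1,1,1,1,1,1,1).

The boundary map ∂_2: C_2 → C_1 sends each 2-simplex [p,q,r] to [q,r] − [p,r] + [p,q]. For instance
  ∂[0,1,8] = [1,8] − [0,8] + [0,1],
  ∂[1,5,6] = [5,6] − [1,6] + [1,5].
This gives a 27×18 integer matrix of rank 18; reducing to Smith normal form yields diagonal entries (1,1,1,1,1,1,1,1,1,1,1,1,1,1,1,1,1,2).

Reading off H_k = ker ∂_k / im ∂_{k+1}:

  H_0: rank C_0 − rank ∂_1 = 9 − 8 = 1, and the invariant factors of ∂_1 are all 1, so H_0 = Z.

H_0 = Z.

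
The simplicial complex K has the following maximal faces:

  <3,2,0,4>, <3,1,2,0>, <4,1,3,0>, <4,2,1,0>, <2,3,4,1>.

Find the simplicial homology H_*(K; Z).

Order the vertices as 0 < 1 < 2 < 3 < 4. Listing each simplex with vertices in this order, K has dimension 3 with simplices:

  0-simplices (5): [0], [1], [2], [3], [4]
  1-simplices (10): [0,1], [0,2], [0,3], [0,4], [1,2], [1,3], [1,4], [2,3], [2,4], [3,4]
  2-simplices (10): [0,1,2], [0,1,3], [0,1,4], [0,2,3], [0,2,4], [0,3,4], [1,2,3], [1,2,4], [1,3,4], [2,3,4]
  3-simplices (5): [0,1,2,3], [0,1,2,4], [0,1,3,4], [0,2,3,4], [1,2,3,4]

so the chain groups are C_0 ≅ Z^5, C_1 ≅ Z^10, C_2 ≅ Z^10, C_3 ≅ Z^5.

∂_1: C_1 → C_0 is given by ∂[p,q] = [q] − [p].
The resulting 5×10 matrix has rank 4, and its Smith normal form has invariant factors (1,1,1,1).

∂_2: C_2 → C_1 acts by ∂[p,q,r] = [q,r] − [p,r] + [p,q]. For instance
  ∂[0,1,2] = [1,2] − [0,2] + [0,1],
  ∂[0,2,3] = [2,3] − [0,3] + [0,2].
This gives a 10×10 integer matrix of rank 6; reducing to Smith normal form yields diagonal entries (1,1,1,1,1,1).

∂_3: C_3 → C_2 sends each 3-simplex σ to the alternating sum Σ_i (−1)^i (σ with its i-th vertex removed). For instance
  ∂[0,1,3,4] = [1,3,4] − [0,3,4] + [0,1,4] − [0,1,3],
  ∂[1,2,3,4] = [2,3,4] − [1,3,4] + [1,2,4] − [1,2,3].
This gives a 10×5 integer matrix of rank 4; reducing to Smith normal form yields diagonal entries (1,1,1,1).

Computing H_k = (kernel of ∂_k) / (image of ∂_{k+1}):

  H_0: rank C_0 − rank ∂_1 = 5 − 4 = 1, and the invariant factors of ∂_1 are all 1, so H_0 ≅ Z.
  H_1: rank ker ∂_1 − rank ∂_2 = (10 − 4) − 6 = 0, and the invariant factors of ∂_2 are all 1, so H_1 ≅ 0.
  H_2: rank ker ∂_2 − rank ∂_3 = (10 − 6) − 4 = 0, and the invariant factors of ∂_3 are all 1, so H_2 ≅ 0.
  H_3: rank ker ∂_3 − rank ∂_4 = (5 − 4) − 0 = 1, and there is no ∂_4, so H_3 ≅ Z.

H_0 = Z,  H_1 = 0,  H_2 = 0,  H_3 = Z.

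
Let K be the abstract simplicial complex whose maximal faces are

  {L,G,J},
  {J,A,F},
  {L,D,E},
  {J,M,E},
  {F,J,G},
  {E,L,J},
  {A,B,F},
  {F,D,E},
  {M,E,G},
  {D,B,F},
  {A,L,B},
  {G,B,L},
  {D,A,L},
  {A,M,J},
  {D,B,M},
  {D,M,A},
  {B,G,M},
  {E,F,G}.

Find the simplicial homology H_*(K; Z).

H_0 = Z,  H_1 = Z ⊕ Z/2Z,  H_2 = 0.

Order the vertices as A < B < D < E < F < G < J < L < M. Listing each simplex with vertices in this order, K has dimension 2 with simplices:

  0-simplices (9): A, B, D, E, F, G, J, L, M
  1-simplices (27): AB, AD, AF, AJ, AL, AM, BD, BF, BG, BL, BM, DE, DF, DL, DM, EF, EG, EJ, EL, EM, FG, FJ, GJ, GL, GM, JL, JM
  2-simplices (18): ABF, ABL, ADL, ADM, AFJ, AJM, BDF, BDM, BGL, BGM, DEF, DEL, EFG, EGM, EJL, EJM, FGJ, GJL

so the chain groups are C_0 ≅ Z^9, C_1 ≅ Z^27, C_2 ≅ Z^18.

The boundary map ∂_1: C_1 → C_0 sends each edge [p,q] (with p < q) to q − p. For instance
  ∂AL = L − A.
This gives a 9×27 integer matrix of rank 8; reducing to Smith normal form yields diagonal entries (1,1,1,1,1,1,1,1).

The boundary map ∂_2: C_2 → C_1 acts by ∂[p,q,r] = [q,r] − [p,r] + [p,q]. For instance
  ∂BDF = DF − BF + BD,
  ∂BDM = DM − BM + BD.
This gives a 27×18 integer matrix of rank 18; reducing to Smith normal form yields diagonal entries (1,1,1,1,1,1,1,1,1,1,1,1,1,1,1,1,1,2).

Computing H_k = (kernel of ∂_k) / (image of ∂_{k+1}):

  H_0: rank C_0 − rank ∂_1 = 9 − 8 = 1, and the invariant factors of ∂_1 are all 1, so H_0 = Z.
  H_1: rank ker ∂_1 − rank ∂_2 = (27 − 8) − 18 = 1, and ∂_2 has invariant factor 2 > 1, so H_1 = Z ⊕ Z/2Z.
  H_2: rank ker ∂_2 − rank ∂_3 = (18 − 18) − 0 = 0, and there is no ∂_3, so H_2 = 0.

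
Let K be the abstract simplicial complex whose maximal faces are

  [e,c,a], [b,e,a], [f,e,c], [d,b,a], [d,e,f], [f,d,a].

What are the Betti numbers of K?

Fix the vertex order a < b < c < d < e < f and write every simplex with vertices in increasing order. Then dim K = 2 and the simplices of K are:

  0-simplices (6): a, b, c, d, e, f
  1-simplices (12): ab, ac, ad, ae, af, bd, be, ce, cf, de, df, ef
  2-simplices (6): abd, abe, ace, adf, cef, def

Hence C_0 ≅ Z^6, C_1 ≅ Z^12, C_2 ≅ Z^6.

∂_1: C_1 → C_0 maps an edge to its endpoints' difference, ∂[p,q] = q − p.
As a 6×12 matrix over Z this has rank 5, with invariant factors (1,1,1,1,1).

The boundary map ∂_2: C_2 → C_1 acts by ∂[p,q,r] = [q,r] − [p,r] + [p,q]. For instance
  ∂abe = be − ae + ab,
  ∂def = ef − df + de.
This gives a 12×6 integer matrix of rank 6; reducing to Smith normal form yields diagonal entries (1,1,1,1,1,1).

Now H_k = ker ∂_k / im ∂_{k+1}, so:

  H_0: rank C_0 − rank ∂_1 = 6 − 5 = 1, and the invariant factors of ∂_1 are all 1, so H_0 = Z.
  H_1: rank ker ∂_1 − rank ∂_2 = (12 − 5) − 6 = 1, and the invariant factors of ∂_2 are all 1, so H_1 = Z.
  H_2: rank ker ∂_2 − rank ∂_3 = (6 − 6) − 0 = 0, and there is no ∂_3, so H_2 = 0.

Hence the Betti numbers are b_0 = 1, b_1 = 1, b_2 = 0.

b_0 = 1, b_1 = 1, b_2 = 0.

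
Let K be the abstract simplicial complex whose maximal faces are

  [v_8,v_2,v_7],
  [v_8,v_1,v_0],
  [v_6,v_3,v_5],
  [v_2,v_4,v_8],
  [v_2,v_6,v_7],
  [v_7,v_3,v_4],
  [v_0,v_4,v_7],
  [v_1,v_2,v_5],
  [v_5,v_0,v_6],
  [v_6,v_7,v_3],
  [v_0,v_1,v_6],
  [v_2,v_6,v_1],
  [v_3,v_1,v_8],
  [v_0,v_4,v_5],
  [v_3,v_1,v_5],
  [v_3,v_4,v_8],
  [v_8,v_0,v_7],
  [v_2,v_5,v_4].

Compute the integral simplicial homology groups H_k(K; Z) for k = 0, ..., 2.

H_0 ≅ Z,  H_1 ≅ Z ⊕ Z/2,  H_2 = 0.

We work with the vertex ordering v_0 < v_1 < v_2 < v_3 < v_4 < v_5 < v_6 < v_7 < v_8. The simplices of K, each written with vertices in increasing order, are:

  0-simplices (9): [v_0], [v_1], [v_2], [v_3], [v_4], [v_5], [v_6], [v_7], [v_8]
  1-simplices (27): (27 of them)
  2-simplices (18): (18 of them)

Hence C_0 ≅ Z^9, C_1 ≅ Z^27, C_2 ≅ Z^18.

The boundary map ∂_1: C_1 → C_0 is given by ∂[p,q] = [q] − [p].
As a 9×27 matrix over Z this has rank 8, with invariant factors (1,1,1,1,1,1,1,1).

∂_2: C_2 → C_1 acts by ∂[p,q,r] = [q,r] − [p,r] + [p,q]. For instance
  ∂[v_3,v_6,v_7] = [v_6,v_7] − [v_3,v_7] + [v_3,v_6],
  ∂[v_3,v_5,v_6] = [v_5,v_6] − [v_3,v_6] + [v_3,v_5].
The resulting 27×18 matrix has rank 18, and its Smith normal form has invariant factors (1,1,1,1,1,1,1,1,1,1,1,1,1,1,1,1,1,2).

Reading off H_k = ker ∂_k / im ∂_{k+1}:

  H_0: rank C_0 − rank ∂_1 = 9 − 8 = 1, and the invariant factors of ∂_1 are all 1, so H_0 = Z.
  H_1: rank ker ∂_1 − rank ∂_2 = (27 − 8) − 18 = 1, and ∂_2 has invariant factor 2 > 1, so H_1 = Z ⊕ Z/2.
  H_2: rank ker ∂_2 − rank ∂_3 = (18 − 18) − 0 = 0, and there is no ∂_3, so H_2 = 0.

As a check, the Euler characteristic is 9 − 27 + 18 = 0, which agrees with 1 − 1 + 0 = 0.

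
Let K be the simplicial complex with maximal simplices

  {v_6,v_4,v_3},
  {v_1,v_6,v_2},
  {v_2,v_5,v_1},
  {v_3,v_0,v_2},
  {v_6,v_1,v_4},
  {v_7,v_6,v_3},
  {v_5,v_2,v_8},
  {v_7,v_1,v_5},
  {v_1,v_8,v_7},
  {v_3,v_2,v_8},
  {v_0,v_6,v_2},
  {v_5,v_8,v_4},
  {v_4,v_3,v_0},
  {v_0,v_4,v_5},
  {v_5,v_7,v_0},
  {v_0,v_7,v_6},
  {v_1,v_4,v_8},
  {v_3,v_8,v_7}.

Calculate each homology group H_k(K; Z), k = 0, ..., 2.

Order the vertices as v_0 < v_1 < v_2 < v_3 < v_4 < v_5 < v_6 < v_7 < v_8. Listing each simplex with vertices in this order, K has dimension 2 with simplices:

  0-simplices (9): [v_0], [v_1], [v_2], [v_3], [v_4], [v_5], [v_6], [v_7], [v_8]
  1-simplices (27): (27 of them)
  2-simplices (18): (18 of them)

giving chain groups C_0 ≅ Z^9, C_1 ≅ Z^27, C_2 ≅ Z^18.

The boundary map ∂_1: C_1 → C_0 maps an edge to its endpoints' difference, ∂[p,q] = q − p. For instance
  ∂[v_1,v_7] = [v_7] − [v_1].
As a 9×27 matrix over Z this has rank 8, with invariant factors (1,1,1,1,1,1,1,1).

Boundary ∂_2: C_2 → C_1 maps a triangle to the signed sum of its edges. For instance
  ∂[v_3,v_4,v_6] = [v_4,v_6] − [v_3,v_6] + [v_3,v_4],
  ∂[v_3,v_6,v_7] = [v_6,v_7] − [v_3,v_7] + [v_3,v_6].
As a 27×18 matrix over Z this has rank 18, with invariant factors (1,1,1,1,1,1,1,1,1,1,1,1,1,1,1,1,1,2).

From H_k ≅ ker(∂_k) / im(∂_{k+1}) we obtain:

  H_0: rank C_0 − rank ∂_1 = 9 − 8 = 1, and the invariant factors of ∂_1 are all 1, so H_0 = Z.
  H_1: rank ker ∂_1 − rank ∂_2 = (27 − 8) − 18 = 1, and ∂_2 has invariant factor 2 > 1, so H_1 = Z ⊕ Z/2.
  H_2: rank ker ∂_2 − rank ∂_3 = (18 − 18) − 0 = 0, and there is no ∂_3, so H_2 = 0.

As a check, the Euler characteristic is 9 − 27 + 18 = 0, which agrees with 1 − 1 + 0 = 0.

H_0 ≅ Z,  H_1 ≅ Z ⊕ Z/2,  H_2 = 0.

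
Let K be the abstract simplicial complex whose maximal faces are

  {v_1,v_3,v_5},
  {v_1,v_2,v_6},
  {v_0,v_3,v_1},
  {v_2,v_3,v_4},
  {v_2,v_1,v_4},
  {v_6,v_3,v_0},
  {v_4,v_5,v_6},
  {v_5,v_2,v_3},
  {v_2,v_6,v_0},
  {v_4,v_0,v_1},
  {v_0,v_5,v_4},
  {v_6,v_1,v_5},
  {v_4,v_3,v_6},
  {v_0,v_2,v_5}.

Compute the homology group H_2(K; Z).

H_2 ≅ Z.

We work with the vertex ordering v_0 < v_1 < v_2 < v_3 < v_4 < v_5 < v_6. The simplices of K, each written with vertices in increasing order, are:

  0-simplices (7): [v_0], [v_1], [v_2], [v_3], [v_4], [v_5], [v_6]
  1-simplices (21): (21 of them)
  2-simplices (14): (14 of them)

so the chain groups are C_0 ≅ Z^7, C_1 ≅ Z^21, C_2 ≅ Z^14.

The boundary map ∂_1: C_1 → C_0 maps an edge to its endpoints' difference, ∂[p,q] = q − p. For instance
  ∂[v_1,v_2] = [v_2] − [v_1].
This gives a 7×21 integer matrix of rank 6; reducing to Smith normal form yields diagonal entries (1,1,1,1,1,1).

Boundary ∂_2: C_2 → C_1 maps a triangle to the signed sum of its edges. For instance
  ∂[v_1,v_3,v_5] = [v_3,v_5] − [v_1,v_5] + [v_1,v_3],
  ∂[v_0,v_4,v_5] = [v_4,v_5] − [v_0,v_5] + [v_0,v_4].
This gives a 21×14 integer matrix of rank 13; reducing to Smith normal form yields diagonal entries (1,1,1,1,1,1,1,1,1,1,1,1,1).

Now H_k = ker ∂_k / im ∂_{k+1}, so:

  H_2: rank ker ∂_2 − rank ∂_3 = (14 − 13) − 0 = 1, and there is no ∂_3, so H_2 = Z.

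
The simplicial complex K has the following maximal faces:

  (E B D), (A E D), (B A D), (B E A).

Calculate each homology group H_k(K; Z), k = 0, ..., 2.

Take the total order A < B < D < E on the vertex set. Then K (dimension 2) consists of the simplices:

  0-simplices (4): A, B, D, E
  1-simplices (6): AB, AD, AE, BD, BE, DE
  2-simplices (4): ABD, ABE, ADE, BDE

Hence C_0 ≅ Z^4, C_1 ≅ Z^6, C_2 ≅ Z^4.

Boundary ∂_1: C_1 → C_0 sends each edge [p,q] (with p < q) to q − p. For instance
  ∂BE = E − B.
As a 4×6 matrix over Z this has rank 3, with invariant factors (1,1,1).

The boundary map ∂_2: C_2 → C_1 acts by ∂[p,q,r] = [q,r] − [p,r] + [p,q]. For instance
  ∂ADE = DE − AE + AD,
  ∂ABE = BE − AE + AB.
This gives a 6×4 integer matrix of rank 3; reducing to Smith normal form yields diagonal entries (1,1,1).

Computing H_k = (kernel of ∂_k) / (image of ∂_{k+1}):

  H_0: rank C_0 − rank ∂_1 = 4 − 3 = 1, and the invariant factors of ∂_1 are all 1, so H_0 ≅ Z.
  H_1: rank ker ∂_1 − rank ∂_2 = (6 − 3) − 3 = 0, and the invariant factors of ∂_2 are all 1, so H_1 ≅ 0.
  H_2: rank ker ∂_2 − rank ∂_3 = (4 − 3) − 0 = 1, and there is no ∂_3, so H_2 ≅ Z.

(K is a triangulation of the 2-sphere S^2.)

H_0 = Z,  H_1 = 0,  H_2 = Z.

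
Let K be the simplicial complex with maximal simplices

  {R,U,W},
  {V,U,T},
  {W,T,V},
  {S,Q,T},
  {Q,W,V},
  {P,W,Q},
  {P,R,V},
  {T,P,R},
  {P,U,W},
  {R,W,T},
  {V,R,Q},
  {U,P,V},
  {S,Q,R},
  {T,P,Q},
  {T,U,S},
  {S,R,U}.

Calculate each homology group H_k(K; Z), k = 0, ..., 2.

H_0 ≅ Z,  H_1 ≅ Z^2,  H_2 ≅ Z.

Fix the vertex order P < Q < R < S < T < U < V < W and write every simplex with vertices in increasing order. Then dim K = 2 and the simplices of K are:

  0-simplices (8): P, Q, R, S, T, U, V, W
  1-simplices (24): PQ, PR, PT, PU, PV, PW, QR, QS, QT, QV, QW, RS, RT, RU, RV, RW, ST, SU, TU, TV, TW, UV, UW, VW
  2-simplices (16): PQT, PQW, PRT, PRV, PUV, PUW, QRS, QRV, QST, QVW, RSU, RTW, RUW, STU, TUV, TVW

Hence C_0 ≅ Z^8, C_1 ≅ Z^24, C_2 ≅ Z^16.

Boundary ∂_1: C_1 → C_0 is given by ∂[p,q] = [q] − [p].
As a 8×24 matrix over Z this has rank 7, with invariant factors (1,1,1,1,1,1,1).

∂_2: C_2 → C_1 maps a triangle to the signed sum of its edges. For instance
  ∂PUV = UV − PV + PU,
  ∂RTW = TW − RW + RT.
This gives a 24×16 integer matrix of rank 15; reducing to Smith normal form yields diagonal entries (1,1,1,1,1,1,1,1,1,1,1,1,1,1,1).

From H_k ≅ ker(∂_k) / im(∂_{k+1}) we obtain:

  H_0: rank C_0 − rank ∂_1 = 8 − 7 = 1, and the invariant factors of ∂_1 are all 1, so H_0 = Z.
  H_1: rank ker ∂_1 − rank ∂_2 = (24 − 7) − 15 = 2, and the invariant factors of ∂_2 are all 1, so H_1 = Z^2.
  H_2: rank ker ∂_2 − rank ∂_3 = (16 − 15) − 0 = 1, and there is no ∂_3, so H_2 = Z.

As a check, the Euler characteristic is 8 − 24 + 16 = 0, which agrees with 1 − 2 + 1 = 0.
(K is a triangulation of the torus T^2.)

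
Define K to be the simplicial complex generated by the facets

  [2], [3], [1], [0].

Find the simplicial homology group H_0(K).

We work with the vertex ordering 0 < 1 < 2 < 3. The simplices of K, each written with vertices in increasing order, are:

  0-simplices (4): [0], [1], [2], [3]

Hence C_0 ≅ Z^4.

From H_k ≅ ker(∂_k) / im(∂_{k+1}) we obtain:

  H_0: rank C_0 − rank ∂_1 = 4 − 0 = 4, and there is no ∂_1, so H_0 = Z^4.

(K is a triangulation of a set of 4 points.)

H_0 = Z^4.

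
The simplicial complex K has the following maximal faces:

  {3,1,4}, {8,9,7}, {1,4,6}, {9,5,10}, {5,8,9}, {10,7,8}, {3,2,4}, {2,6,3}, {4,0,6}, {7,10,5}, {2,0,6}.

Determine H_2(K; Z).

H_2 ≅ 0.

Take the total order 0 < 1 < 2 < 3 < 4 < 5 < 6 < 7 < 8 < 9 < 10 on the vertex set. Then K (dimension 2) consists of the simplices:

  0-simplices (11): [0], [1], [2], [3], [4], [5], [6], [7], [8], [9], [10]
  1-simplices (22): [0,2], [0,4], [0,6], [1,3], [1,4], [1,6], [2,3], [2,4], [2,6], [3,4], [3,6], [4,6], [5,7], [5,8], [5,9], [5,10], [7,8], [7,9], [7,10], [8,9], [8,10], [9,10]
  2-simplices (11): [0,2,6], [0,4,6], [1,3,4], [1,4,6], [2,3,4], [2,3,6], [5,7,10], [5,8,9], [5,9,10], [7,8,9], [7,8,10]

so the chain groups are C_0 ≅ Z^11, C_1 ≅ Z^22, C_2 ≅ Z^11.

∂_1: C_1 → C_0 sends each edge [p,q] (with p < q) to q − p. For instance
  ∂[2,4] = [4] − [2].
The resulting 11×22 matrix has rank 9, and its Smith normal form has invariant factors (1,1,1,1,1,1,1,1,1).

The boundary map ∂_2: C_2 → C_1 sends each 2-simplex [p,q,r] to [q,r] − [p,r] + [p,q]. For instance
  ∂[7,8,10] = [8,10] − [7,10] + [7,8],
  ∂[1,4,6] = [4,6] − [1,6] + [1,4].
This gives a 22×11 integer matrix of rank 11; reducing to Smith normal form yields diagonal entries (1,1,1,1,1,1,1,1,1,1,1).

Computing H_k = (kernel of ∂_k) / (image of ∂_{k+1}):

  H_2: rank ker ∂_2 − rank ∂_3 = (11 − 11) − 0 = 0, and there is no ∂_3, so H_2 ≅ 0.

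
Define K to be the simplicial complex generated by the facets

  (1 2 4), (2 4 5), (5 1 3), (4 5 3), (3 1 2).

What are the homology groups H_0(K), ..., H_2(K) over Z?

We work with the vertex ordering 1 < 2 < 3 < 4 < 5. The simplices of K, each written with vertices in increasing order, are:

  0-simplices (5): [1], [2], [3], [4], [5]
  1-simplices (10): [1,2], [1,3], [1,4], [1,5], [2,3], [2,4], [2,5], [3,4], [3,5], [4,5]
  2-simplices (5): [1,2,3], [1,2,4], [1,3,5], [2,4,5], [3,4,5]

giving chain groups C_0 ≅ Z^5, C_1 ≅ Z^10, C_2 ≅ Z^5.

The boundary map ∂_1: C_1 → C_0 is given by ∂[p,q] = [q] − [p]. For instance
  ∂[1,4] = [4] − [1].
This gives a 5×10 integer matrix of rank 4; reducing to Smith normal form yields diagonal entries (1,1,1,1).

Boundary ∂_2: C_2 → C_1 acts by ∂[p,q,r] = [q,r] − [p,r] + [p,q]. For instance
  ∂[2,4,5] = [4,5] − [2,5] + [2,4],
  ∂[3,4,5] = [4,5] − [3,5] + [3,4].
The resulting 10×5 matrix has rank 5, and its Smith normal form has invariant factors (1,1,1,1,1).

Reading off H_k = ker ∂_k / im ∂_{k+1}:

  H_0: rank C_0 − rank ∂_1 = 5 − 4 = 1, and the invariant factors of ∂_1 are all 1, so H_0 = Z.
  H_1: rank ker ∂_1 − rank ∂_2 = (10 − 4) − 5 = 1, and the invariant factors of ∂_2 are all 1, so H_1 = Z.
  H_2: rank ker ∂_2 − rank ∂_3 = (5 − 5) − 0 = 0, and there is no ∂_3, so H_2 = 0.

H_0 ≅ Z,  H_1 ≅ Z,  H_2 = 0.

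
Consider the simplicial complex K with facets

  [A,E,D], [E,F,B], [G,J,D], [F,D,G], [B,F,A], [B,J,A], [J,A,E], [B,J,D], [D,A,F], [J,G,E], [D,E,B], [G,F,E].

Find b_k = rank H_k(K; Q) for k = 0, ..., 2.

Take the total order A < B < D < E < F < G < J on the vertex set. Then K (dimension 2) consists of the simplices:

  0-simplices (7): A, B, D, E, F, G, J
  1-simplices (18): AB, AD, AE, AF, AJ, BD, BE, BF, BJ, DE, DF, DG, DJ, EF, EG, EJ, FG, GJ
  2-simplices (12): ABF, ABJ, ADE, ADF, AEJ, BDE, BDJ, BEF, DFG, DGJ, EFG, EGJ

giving chain groups C_0 ≅ Z^7, C_1 ≅ Z^18, C_2 ≅ Z^12.

The boundary map ∂_1: C_1 → C_0 maps an edge to its endpoints' difference, ∂[p,q] = q − p.
The resulting 7×18 matrix has rank 6, and its Smith normal form has invariant factors (1,1,1,1,1,1).

The boundary map ∂_2: C_2 → C_1 sends each 2-simplex [p,q,r] to [q,r] − [p,r] + [p,q]. For instance
  ∂DGJ = GJ − DJ + DG,
  ∂DFG = FG − DG + DF.
The resulting 18×12 matrix has rank 12, and its Smith normal form has invariant factors (1,1,1,1,1,1,1,1,1,1,1,2).

From H_k ≅ ker(∂_k) / im(∂_{k+1}) we obtain:

  H_0: rank C_0 − rank ∂_1 = 7 − 6 = 1, and the invariant factors of ∂_1 are all 1, so H_0 = Z.
  H_1: rank ker ∂_1 − rank ∂_2 = (18 − 6) − 12 = 0, and ∂_2 has invariant factor 2 > 1, so H_1 = Z/2Z.
  H_2: rank ker ∂_2 − rank ∂_3 = (12 − 12) − 0 = 0, and there is no ∂_3, so H_2 = 0.

Hence the Betti numbers are b_0 = 1, b_1 = 0, b_2 = 0.

b_0 = 1, b_1 = 0, b_2 = 0.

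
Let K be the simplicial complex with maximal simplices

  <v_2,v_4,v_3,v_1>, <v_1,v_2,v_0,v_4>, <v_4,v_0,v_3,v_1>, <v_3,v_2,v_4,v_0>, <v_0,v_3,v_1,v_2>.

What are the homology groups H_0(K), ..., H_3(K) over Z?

We work with the vertex ordering v_0 < v_1 < v_2 < v_3 < v_4. The simplices of K, each written with vertices in increasing order, are:

  0-simplices (5): [v_0], [v_1], [v_2], [v_3], [v_4]
  1-simplices (10): [v_0,v_1], [v_0,v_2], [v_0,v_3], [v_0,v_4], [v_1,v_2], [v_1,v_3], [v_1,v_4], [v_2,v_3], [v_2,v_4], [v_3,v_4]
  2-simplices (10): [v_0,v_1,v_2], [v_0,v_1,v_3], [v_0,v_1,v_4], [v_0,v_2,v_3], [v_0,v_2,v_4], [v_0,v_3,v_4], [v_1,v_2,v_3], [v_1,v_2,v_4], [v_1,v_3,v_4], [v_2,v_3,v_4]
  3-simplices (5): [v_0,v_1,v_2,v_3], [v_0,v_1,v_2,v_4], [v_0,v_1,v_3,v_4], [v_0,v_2,v_3,v_4], [v_1,v_2,v_3,v_4]

giving chain groups C_0 ≅ Z^5, C_1 ≅ Z^10, C_2 ≅ Z^10, C_3 ≅ Z^5.

∂_1: C_1 → C_0 maps an edge to its endpoints' difference, ∂[p,q] = q − p. For instance
  ∂[v_0,v_3] = [v_3] − [v_0].
The resulting 5×10 matrix has rank 4, and its Smith normal form has invariant factors (1,1,1,1).

∂_2: C_2 → C_1 acts by ∂[p,q,r] = [q,r] − [p,r] + [p,q]. For instance
  ∂[v_0,v_1,v_4] = [v_1,v_4] − [v_0,v_4] + [v_0,v_1],
  ∂[v_0,v_1,v_2] = [v_1,v_2] − [v_0,v_2] + [v_0,v_1].
As a 10×10 matrix over Z this has rank 6, with invariant factors (1,1,1,1,1,1).

Boundary ∂_3: C_3 → C_2 sends each 3-simplex σ to the alternating sum Σ_i (−1)^i (σ with its i-th vertex removed). For instance
  ∂[v_0,v_1,v_3,v_4] = [v_1,v_3,v_4] − [v_0,v_3,v_4] + [v_0,v_1,v_4] − [v_0,v_1,v_3],
  ∂[v_0,v_1,v_2,v_3] = [v_1,v_2,v_3] − [v_0,v_2,v_3] + [v_0,v_1,v_3] − [v_0,v_1,v_2].
The resulting 10×5 matrix has rank 4, and its Smith normal form has invariant factors (1,1,1,1).

Reading off H_k = ker ∂_k / im ∂_{k+1}:

  H_0: rank C_0 − rank ∂_1 = 5 − 4 = 1, and the invariant factors of ∂_1 are all 1, so H_0 ≅ Z.
  H_1: rank ker ∂_1 − rank ∂_2 = (10 − 4) − 6 = 0, and the invariant factors of ∂_2 are all 1, so H_1 ≅ 0.
  H_2: rank ker ∂_2 − rank ∂_3 = (10 − 6) − 4 = 0, and the invariant factors of ∂_3 are all 1, so H_2 ≅ 0.
  H_3: rank ker ∂_3 − rank ∂_4 = (5 − 4) − 0 = 1, and there is no ∂_4, so H_3 ≅ Z.

H_0 = Z,  H_1 = 0,  H_2 = 0,  H_3 = Z.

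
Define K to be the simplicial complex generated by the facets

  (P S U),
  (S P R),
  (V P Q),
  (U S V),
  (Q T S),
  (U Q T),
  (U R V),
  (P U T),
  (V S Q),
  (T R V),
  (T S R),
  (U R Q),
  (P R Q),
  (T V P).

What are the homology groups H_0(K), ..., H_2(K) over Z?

Fix the vertex order P < Q < R < S < T < U < V and write every simplex with vertices in increasing order. Then dim K = 2 and the simplices of K are:

  0-simplices (7): P, Q, R, S, T, U, V
  1-simplices (21): PQ, PR, PS, PT, PU, PV, QR, QS, QT, QU, QV, RS, RT, RU, RV, ST, SU, SV, TU, TV, UV
  2-simplices (14): PQR, PQV, PRS, PSU, PTU, PTV, QRU, QST, QSV, QTU, RST, RTV, RUV, SUV

so the chain groups are C_0 ≅ Z^7, C_1 ≅ Z^21, C_2 ≅ Z^14.

Boundary ∂_1: C_1 → C_0 sends each edge [p,q] (with p < q) to q − p. For instance
  ∂PT = T − P.
The resulting 7×21 matrix has rank 6, and its Smith normal form has invariant factors (1,1,1,1,1,1).

The boundary map ∂_2: C_2 → C_1 maps a triangle to the signed sum of its edges. For instance
  ∂RUV = UV − RV + RU,
  ∂PSU = SU − PU + PS.
As a 21×14 matrix over Z this has rank 13, with invariant factors (1,1,1,1,1,1,1,1,1,1,1,1,1).

Now H_k = ker ∂_k / im ∂_{k+1}, so:

  H_0: rank C_0 − rank ∂_1 = 7 − 6 = 1, and the invariant factors of ∂_1 are all 1, so H_0 ≅ Z.
  H_1: rank ker ∂_1 − rank ∂_2 = (21 − 6) − 13 = 2, and the invariant factors of ∂_2 are all 1, so H_1 ≅ Z^2.
  H_2: rank ker ∂_2 − rank ∂_3 = (14 − 13) − 0 = 1, and there is no ∂_3, so H_2 ≅ Z.

As a check, the Euler characteristic is 7 − 21 + 14 = 0, which agrees with 1 − 2 + 1 = 0.

H_0 = Z,  H_1 = Z^2,  H_2 = Z.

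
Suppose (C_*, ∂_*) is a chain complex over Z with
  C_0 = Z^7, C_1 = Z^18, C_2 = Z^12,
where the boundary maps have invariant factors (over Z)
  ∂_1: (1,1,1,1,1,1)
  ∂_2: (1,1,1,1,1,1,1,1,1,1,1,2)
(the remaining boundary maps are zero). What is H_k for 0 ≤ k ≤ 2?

H_0 ≅ Z,  H_1 ≅ Z/2,  H_2 = 0.

H_0: b_0 = 7 − 0 − 6 = 1; torsion from ∂_1 factors > 1: none. So H_0 ≅ Z.
H_1: b_1 = 18 − 6 − 12 = 0; torsion from ∂_2 factors > 1: [2]. So H_1 ≅ Z/2.
H_2: b_2 = 12 − 12 − 0 = 0; torsion from ∂_3 factors > 1: none. So H_2 ≅ 0.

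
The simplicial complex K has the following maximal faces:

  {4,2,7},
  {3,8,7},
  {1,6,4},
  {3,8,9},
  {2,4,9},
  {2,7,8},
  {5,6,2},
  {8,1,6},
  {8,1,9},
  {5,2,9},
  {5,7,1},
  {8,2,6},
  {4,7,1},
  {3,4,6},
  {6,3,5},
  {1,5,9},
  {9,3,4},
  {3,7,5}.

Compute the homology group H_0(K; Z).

H_0 ≅ Z.

We work with the vertex ordering 1 < 2 < 3 < 4 < 5 < 6 < 7 < 8 < 9. The simplices of K, each written with vertices in increasing order, are:

  0-simplices (9): [1], [2], [3], [4], [5], [6], [7], [8], [9]
  1-simplices (27): (27 of them)
  2-simplices (18): [1,4,6], [1,4,7], [1,5,7], [1,5,9], [1,6,8], [1,8,9], [2,4,7], [2,4,9], [2,5,6], [2,5,9], [2,6,8], [2,7,8], [3,4,6], [3,4,9], [3,5,6], [3,5,7], [3,7,8], [3,8,9]

so the chain groups are C_0 ≅ Z^9, C_1 ≅ Z^27, C_2 ≅ Z^18.

The boundary map ∂_1: C_1 → C_0 maps an edge to its endpoints' difference, ∂[p,q] = q − p. For instance
  ∂[2,6] = [6] − [2].
The resulting 9×27 matrix has rank 8, and its Smith normal form has invariant factors (1,1,1,1,1,1,1,1).

Boundary ∂_2: C_2 → C_1 sends each 2-simplex [p,q,r] to [q,r] − [p,r] + [p,q]. For instance
  ∂[2,5,6] = [5,6] − [2,6] + [2,5],
  ∂[3,5,6] = [5,6] − [3,6] + [3,5].
This gives a 27×18 integer matrix of rank 17; reducing to Smith normal form yields diagonal entries (1,1,1,1,1,1,1,1,1,1,1,1,1,1,1,1,1).

Now H_k = ker ∂_k / im ∂_{k+1}, so:

  H_0: rank C_0 − rank ∂_1 = 9 − 8 = 1, and the invariant factors of ∂_1 are all 1, so H_0 = Z.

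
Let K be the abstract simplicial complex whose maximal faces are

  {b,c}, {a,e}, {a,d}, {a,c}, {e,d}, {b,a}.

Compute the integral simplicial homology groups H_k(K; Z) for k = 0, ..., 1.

Take the total order a < b < c < d < e on the vertex set. Then K (dimension 1) consists of the simplices:

  0-simplices (5): a, b, c, d, e
  1-simplices (6): ab, ac, ad, ae, bc, de

Hence C_0 ≅ Z^5, C_1 ≅ Z^6.

∂_1: C_1 → C_0 maps an edge to its endpoints' difference, ∂[p,q] = q − p. For instance
  ∂ad = d − a.
This gives a 5×6 integer matrix of rank 4; reducing to Smith normal form yields diagonal entries (1,1,1,1).

From H_k ≅ ker(∂_k) / im(∂_{k+1}) we obtain:

  H_0: rank C_0 − rank ∂_1 = 5 − 4 = 1, and the invariant factors of ∂_1 are all 1, so H_0 = Z.
  H_1: rank ker ∂_1 − rank ∂_2 = (6 − 4) − 0 = 2, and there is no ∂_2, so H_1 = Z^2.

As a check, the Euler characteristic is 5 − 6 = -1, which agrees with 1 − 2 = -1.

H_0 ≅ Z,  H_1 ≅ Z^2.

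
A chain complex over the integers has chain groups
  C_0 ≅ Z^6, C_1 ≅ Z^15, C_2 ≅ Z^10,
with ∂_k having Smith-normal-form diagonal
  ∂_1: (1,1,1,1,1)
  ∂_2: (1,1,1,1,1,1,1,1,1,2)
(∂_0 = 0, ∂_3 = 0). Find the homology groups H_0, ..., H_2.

H_0 ≅ Z,  H_1 ≅ Z/2,  H_2 = 0.

H_0: b_0 = 6 − 0 − 5 = 1; torsion from ∂_1 factors > 1: none. So H_0 ≅ Z.
H_1: b_1 = 15 − 5 − 10 = 0; torsion from ∂_2 factors > 1: [2]. So H_1 ≅ Z/2.
H_2: b_2 = 10 − 10 − 0 = 0; torsion from ∂_3 factors > 1: none. So H_2 ≅ 0.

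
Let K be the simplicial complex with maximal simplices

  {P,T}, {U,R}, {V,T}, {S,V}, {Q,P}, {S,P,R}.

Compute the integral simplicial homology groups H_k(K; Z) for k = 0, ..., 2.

We work with the vertex ordering P < Q < R < S < T < U < V. The simplices of K, each written with vertices in increasing order, are:

  0-simplices (7): P, Q, R, S, T, U, V
  1-simplices (8): PQ, PR, PS, PT, RS, RU, SV, TV
  2-simplices (1): PRS

so the chain groups are C_0 ≅ Z^7, C_1 ≅ Z^8, C_2 ≅ Z^1.

Boundary ∂_1: C_1 → C_0 maps an edge to its endpoints' difference, ∂[p,q] = q − p.
This gives a 7×8 integer matrix of rank 6; reducing to Smith normal form yields diagonal entries (1,1,1,1,1,1).

∂_2: C_2 → C_1 acts by ∂[p,q,r] = [q,r] − [p,r] + [p,q]. For instance
  ∂PRS = RS − PS + PR.
This gives a 8×1 integer matrix of rank 1; reducing to Smith normal form yields diagonal entries (1).

From H_k ≅ ker(∂_k) / im(∂_{k+1}) we obtain:

  H_0: rank C_0 − rank ∂_1 = 7 − 6 = 1, and the invariant factors of ∂_1 are all 1, so H_0 = Z.
  H_1: rank ker ∂_1 − rank ∂_2 = (8 − 6) − 1 = 1, and the invariant factors of ∂_2 are all 1, so H_1 = Z.
  H_2: rank ker ∂_2 − rank ∂_3 = (1 − 1) − 0 = 0, and there is no ∂_3, so H_2 = 0.

As a check, the Euler characteristic is 7 − 8 + 1 = 0, which agrees with 1 − 1 + 0 = 0.

H_0 ≅ Z,  H_1 ≅ Z,  H_2 = 0.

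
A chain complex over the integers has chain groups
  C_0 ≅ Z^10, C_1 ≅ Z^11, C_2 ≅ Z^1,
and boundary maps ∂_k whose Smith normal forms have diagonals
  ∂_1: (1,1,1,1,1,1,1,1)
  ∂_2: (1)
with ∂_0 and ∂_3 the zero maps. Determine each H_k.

H_0 = Z^2,  H_1 = Z^2,  H_2 = 0.

H_0: b_0 = 10 − 0 − 8 = 2; torsion from ∂_1 factors > 1: none. So H_0 = Z^2.
H_1: b_1 = 11 − 8 − 1 = 2; torsion from ∂_2 factors > 1: none. So H_1 = Z^2.
H_2: b_2 = 1 − 1 − 0 = 0; torsion from ∂_3 factors > 1: none. So H_2 = 0.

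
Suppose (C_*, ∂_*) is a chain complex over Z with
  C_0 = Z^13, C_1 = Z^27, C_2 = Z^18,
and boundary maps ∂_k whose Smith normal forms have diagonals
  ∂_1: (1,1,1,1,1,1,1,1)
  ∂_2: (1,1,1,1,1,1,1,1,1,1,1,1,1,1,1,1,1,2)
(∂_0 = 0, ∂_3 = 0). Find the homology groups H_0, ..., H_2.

H_0 = Z^5,  H_1 = Z ⊕ Z/2Z,  H_2 = 0.

H_0: b_0 = 13 − 0 − 8 = 5; torsion from ∂_1 factors > 1: none. So H_0 = Z^5.
H_1: b_1 = 27 − 8 − 18 = 1; torsion from ∂_2 factors > 1: [2]. So H_1 = Z ⊕ Z/2Z.
H_2: b_2 = 18 − 18 − 0 = 0; torsion from ∂_3 factors > 1: none. So H_2 = 0.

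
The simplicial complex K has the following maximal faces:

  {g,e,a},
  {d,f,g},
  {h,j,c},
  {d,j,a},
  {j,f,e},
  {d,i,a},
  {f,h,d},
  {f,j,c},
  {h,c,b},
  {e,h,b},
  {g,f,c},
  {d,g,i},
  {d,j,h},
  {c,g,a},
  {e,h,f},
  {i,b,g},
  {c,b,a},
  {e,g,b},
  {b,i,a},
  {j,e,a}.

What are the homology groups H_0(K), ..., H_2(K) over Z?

H_0 ≅ Z,  H_1 ≅ Z ⊕ Z/2Z,  H_2 = 0.

Fix the vertex order a < b < c < d < e < f < g < h < i < j and write every simplex with vertices in increasing order. Then dim K = 2 and the simplices of K are:

  0-simplices (10): a, b, c, d, e, f, g, h, i, j
  1-simplices (30): ab, ac, ad, ae, ag, ai, aj, bc, be, bg, bh, bi, cf, cg, ch, cj, df, dg, dh, di, dj, ef, eg, eh, ej, fg, fh, fj, gi, hj
  2-simplices (20): abc, abi, acg, adi, adj, aeg, aej, bch, beg, beh, bgi, cfg, cfj, chj, dfg, dfh, dgi, dhj, efh, efj

giving chain groups C_0 ≅ Z^10, C_1 ≅ Z^30, C_2 ≅ Z^20.

The boundary map ∂_1: C_1 → C_0 maps an edge to its endpoints' difference, ∂[p,q] = q − p. For instance
  ∂ej = j − e.
As a 10×30 matrix over Z this has rank 9, with invariant factors (1,1,1,1,1,1,1,1,1).

Boundary ∂_2: C_2 → C_1 acts by ∂[p,q,r] = [q,r] − [p,r] + [p,q]. For instance
  ∂bgi = gi − bi + bg,
  ∂abi = bi − ai + ab.
The resulting 30×20 matrix has rank 20, and its Smith normal form has invariant factors (1,1,1,1,1,1,1,1,1,1,1,1,1,1,1,1,1,1,1,2).

From H_k ≅ ker(∂_k) / im(∂_{k+1}) we obtain:

  H_0: rank C_0 − rank ∂_1 = 10 − 9 = 1, and the invariant factors of ∂_1 are all 1, so H_0 ≅ Z.
  H_1: rank ker ∂_1 − rank ∂_2 = (30 − 9) − 20 = 1, and ∂_2 has invariant factor 2 > 1, so H_1 ≅ Z ⊕ Z/2Z.
  H_2: rank ker ∂_2 − rank ∂_3 = (20 − 20) − 0 = 0, and there is no ∂_3, so H_2 ≅ 0.

As a check, the Euler characteristic is 10 − 30 + 20 = 0, which agrees with 1 − 1 + 0 = 0.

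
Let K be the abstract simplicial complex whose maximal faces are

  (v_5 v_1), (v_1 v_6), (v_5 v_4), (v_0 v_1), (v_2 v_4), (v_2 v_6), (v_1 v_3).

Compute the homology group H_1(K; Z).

H_1 = Z.

Take the total order v_0 < v_1 < v_2 < v_3 < v_4 < v_5 < v_6 on the vertex set. Then K (dimension 1) consists of the simplices:

  0-simplices (7): [v_0], [v_1], [v_2], [v_3], [v_4], [v_5], [v_6]
  1-simplices (7): [v_0,v_1], [v_1,v_3], [v_1,v_5], [v_1,v_6], [v_2,v_4], [v_2,v_6], [v_4,v_5]

giving chain groups C_0 ≅ Z^7, C_1 ≅ Z^7.

Boundary ∂_1: C_1 → C_0 maps an edge to its endpoints' difference, ∂[p,q] = q − p.
The resulting 7×7 matrix has rank 6, and its Smith normal form has invariant factors (1,1,1,1,1,1).

Reading off H_k = ker ∂_k / im ∂_{k+1}:

  H_1: rank ker ∂_1 − rank ∂_2 = (7 − 6) − 0 = 1, and there is no ∂_2, so H_1 ≅ Z.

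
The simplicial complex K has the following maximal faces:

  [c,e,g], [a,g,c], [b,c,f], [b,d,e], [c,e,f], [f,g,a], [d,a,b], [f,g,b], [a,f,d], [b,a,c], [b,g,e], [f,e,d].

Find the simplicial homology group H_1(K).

Order the vertices as a < b < c < d < e < f < g. Listing each simplex with vertices in this order, K has dimension 2 with simplices:

  0-simplices (7): a, b, c, d, e, f, g
  1-simplices (18): ab, ac, ad, af, ag, bc, bd, be, bf, bg, ce, cf, cg, de, df, ef, eg, fg
  2-simplices (12): abc, abd, acg, adf, afg, bcf, bde, beg, bfg, cef, ceg, def

giving chain groups C_0 ≅ Z^7, C_1 ≅ Z^18, C_2 ≅ Z^12.

∂_1: C_1 → C_0 is given by ∂[p,q] = [q] − [p].
The 7×18 boundary matrix has rank 6 and Smith normal form diag(1,1,1,1,1,1).

Boundary ∂_2: C_2 → C_1 maps a triangle to the signed sum of its edges. For instance
  ∂adf = df − af + ad,
  ∂bde = de − be + bd.
This gives a 18×12 integer matrix of rank 12; reducing to Smith normal form yields diagonal entries (1,1,1,1,1,1,1,1,1,1,1,2).

Now H_k = ker ∂_k / im ∂_{k+1}, so:

  H_1: rank ker ∂_1 − rank ∂_2 = (18 − 6) − 12 = 0, and ∂_2 has invariant factor 2 > 1, so H_1 ≅ Z/2.

H_1 ≅ Z/2.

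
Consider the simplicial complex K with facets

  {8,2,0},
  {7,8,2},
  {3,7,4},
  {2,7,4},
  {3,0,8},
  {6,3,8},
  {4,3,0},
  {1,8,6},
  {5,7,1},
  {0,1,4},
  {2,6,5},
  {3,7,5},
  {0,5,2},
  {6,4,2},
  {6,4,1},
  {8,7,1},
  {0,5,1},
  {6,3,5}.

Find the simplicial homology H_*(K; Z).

H_0 = Z,  H_1 = Z^2,  H_2 = Z.

K has 9 vertices, 27 edges, 18 triangles.
rank ∂_0 = 0, rank ∂_1 = 8 ⇒ b_0 = 9 − 0 − 8 = 1; all invariant factors of ∂_1 are 1 so no torsion. So H_0 ≅ Z.
rank ∂_1 = 8, rank ∂_2 = 17 ⇒ b_1 = 27 − 8 − 17 = 2; all invariant factors of ∂_2 are 1 so no torsion. So H_1 ≅ Z^2.
rank ∂_2 = 17, rank ∂_3 = 0 ⇒ b_2 = 18 − 17 − 0 = 1. So H_2 ≅ Z.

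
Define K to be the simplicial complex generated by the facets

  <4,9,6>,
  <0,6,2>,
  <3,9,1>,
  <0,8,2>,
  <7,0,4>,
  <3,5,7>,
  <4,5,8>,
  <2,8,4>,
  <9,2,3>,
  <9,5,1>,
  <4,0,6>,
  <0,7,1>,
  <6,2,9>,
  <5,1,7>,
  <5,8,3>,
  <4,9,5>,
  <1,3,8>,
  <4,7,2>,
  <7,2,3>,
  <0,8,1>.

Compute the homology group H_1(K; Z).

H_1 ≅ Z ⊕ Z/2Z.

K has 10 vertices, 30 edges, 20 triangles.
rank ∂_1 = 9, rank ∂_2 = 20 ⇒ b_1 = 30 − 9 − 20 = 1; ∂_2 has invariant factor(s) [2] giving torsion. So H_1 ≅ Z ⊕ Z/2Z.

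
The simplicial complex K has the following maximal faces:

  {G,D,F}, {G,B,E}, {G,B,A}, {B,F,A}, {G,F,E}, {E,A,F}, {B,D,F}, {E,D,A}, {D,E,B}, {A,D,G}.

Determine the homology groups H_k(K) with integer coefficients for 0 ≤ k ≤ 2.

H_0 ≅ Z,  H_1 ≅ Z/2,  H_2 = 0.

Order the vertices as A < B < D < E < F < G. Listing each simplex with vertices in this order, K has dimension 2 with simplices:

  0-simplices (6): A, B, D, E, F, G
  1-simplices (15): AB, AD, AE, AF, AG, BD, BE, BF, BG, DE, DF, DG, EF, EG, FG
  2-simplices (10): ABF, ABG, ADE, ADG, AEF, BDE, BDF, BEG, DFG, EFG

so the chain groups are C_0 ≅ Z^6, C_1 ≅ Z^15, C_2 ≅ Z^10.

The boundary map ∂_1: C_1 → C_0 maps an edge to its endpoints' difference, ∂[p,q] = q − p. For instance
  ∂DE = E − D.
The resulting 6×15 matrix has rank 5, and its Smith normal form has invariant factors (1,1,1,1,1).

The boundary map ∂_2: C_2 → C_1 acts by ∂[p,q,r] = [q,r] − [p,r] + [p,q]. For instance
  ∂EFG = FG − EG + EF,
  ∂ADG = DG − AG + AD.
As a 15×10 matrix over Z this has rank 10, with invariant factors (1,1,1,1,1,1,1,1,1,2).

Reading off H_k = ker ∂_k / im ∂_{k+1}:

  H_0: rank C_0 − rank ∂_1 = 6 − 5 = 1, and the invariant factors of ∂_1 are all 1, so H_0 ≅ Z.
  H_1: rank ker ∂_1 − rank ∂_2 = (15 − 5) − 10 = 0, and ∂_2 has invariant factor 2 > 1, so H_1 ≅ Z/2.
  H_2: rank ker ∂_2 − rank ∂_3 = (10 − 10) − 0 = 0, and there is no ∂_3, so H_2 ≅ 0.

(K is a triangulation of the real projective plane RP^2.)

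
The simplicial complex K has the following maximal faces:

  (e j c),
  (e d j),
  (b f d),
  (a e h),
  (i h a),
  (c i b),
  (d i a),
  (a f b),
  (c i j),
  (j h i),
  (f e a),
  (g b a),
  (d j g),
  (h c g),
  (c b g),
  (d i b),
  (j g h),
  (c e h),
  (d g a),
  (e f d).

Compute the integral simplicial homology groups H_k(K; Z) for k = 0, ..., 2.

H_0 ≅ Z,  H_1 ≅ Z × Z/2,  H_2 = 0.

Fix the vertex order a < b < c < d < e < f < g < h < i < j and write every simplex with vertices in increasing order. Then dim K = 2 and the simplices of K are:

  0-simplices (10): a, b, c, d, e, f, g, h, i, j
  1-simplices (30): ab, ad, ae, af, ag, ah, ai, bc, bd, bf, bg, bi, ce, cg, ch, ci, cj, de, df, dg, di, dj, ef, eh, ej, gh, gj, hi, hj, ij
  2-simplices (20): abf, abg, adg, adi, aef, aeh, ahi, bcg, bci, bdf, bdi, ceh, cej, cgh, cij, def, dej, dgj, ghj, hij

so the chain groups are C_0 ≅ Z^10, C_1 ≅ Z^30, C_2 ≅ Z^20.

Boundary ∂_1: C_1 → C_0 maps an edge to its endpoints' difference, ∂[p,q] = q − p.
As a 10×30 matrix over Z this has rank 9, with invariant factors (1,1,1,1,1,1,1,1,1).

The boundary map ∂_2: C_2 → C_1 acts by ∂[p,q,r] = [q,r] − [p,r] + [p,q]. For instance
  ∂aef = ef − af + ae,
  ∂ahi = hi − ai + ah.
The resulting 30×20 matrix has rank 20, and its Smith normal form has invariant factors (1,1,1,1,1,1,1,1,1,1,1,1,1,1,1,1,1,1,1,2).

Computing H_k = (kernel of ∂_k) / (image of ∂_{k+1}):

  H_0: rank C_0 − rank ∂_1 = 10 − 9 = 1, and the invariant factors of ∂_1 are all 1, so H_0 ≅ Z.
  H_1: rank ker ∂_1 − rank ∂_2 = (30 − 9) − 20 = 1, and ∂_2 has invariant factor 2 > 1, so H_1 ≅ Z × Z/2.
  H_2: rank ker ∂_2 − rank ∂_3 = (20 − 20) − 0 = 0, and there is no ∂_3, so H_2 ≅ 0.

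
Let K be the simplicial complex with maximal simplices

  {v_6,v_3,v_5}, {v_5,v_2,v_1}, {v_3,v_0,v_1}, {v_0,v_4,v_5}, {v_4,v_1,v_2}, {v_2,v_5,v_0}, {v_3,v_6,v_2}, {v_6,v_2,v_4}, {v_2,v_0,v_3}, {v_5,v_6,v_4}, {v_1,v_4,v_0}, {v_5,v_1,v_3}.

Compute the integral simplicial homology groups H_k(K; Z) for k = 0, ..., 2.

H_0 ≅ Z,  H_1 ≅ Z/2,  H_2 = 0.

We work with the vertex ordering v_0 < v_1 < v_2 < v_3 < v_4 < v_5 < v_6. The simplices of K, each written with vertices in increasing order, are:

  0-simplices (7): [v_0], [v_1], [v_2], [v_3], [v_4], [v_5], [v_6]
  1-simplices (18): (18 of them)
  2-simplices (12): (12 of them)

so the chain groups are C_0 ≅ Z^7, C_1 ≅ Z^18, C_2 ≅ Z^12.

∂_1: C_1 → C_0 maps an edge to its endpoints' difference, ∂[p,q] = q − p.
The resulting 7×18 matrix has rank 6, and its Smith normal form has invariant factors (1,1,1,1,1,1).

Boundary ∂_2: C_2 → C_1 maps a triangle to the signed sum of its edges. For instance
  ∂[v_4,v_5,v_6] = [v_5,v_6] − [v_4,v_6] + [v_4,v_5],
  ∂[v_1,v_3,v_5] = [v_3,v_5] − [v_1,v_5] + [v_1,v_3].
The resulting 18×12 matrix has rank 12, and its Smith normal form has invariant factors (1,1,1,1,1,1,1,1,1,1,1,2).

Now H_k = ker ∂_k / im ∂_{k+1}, so:

  H_0: rank C_0 − rank ∂_1 = 7 − 6 = 1, and the invariant factors of ∂_1 are all 1, so H_0 ≅ Z.
  H_1: rank ker ∂_1 − rank ∂_2 = (18 − 6) − 12 = 0, and ∂_2 has invariant factor 2 > 1, so H_1 ≅ Z/2.
  H_2: rank ker ∂_2 − rank ∂_3 = (12 − 12) − 0 = 0, and there is no ∂_3, so H_2 ≅ 0.

As a check, the Euler characteristic is 7 − 18 + 12 = 1, which agrees with 1 − 0 + 0 = 1.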